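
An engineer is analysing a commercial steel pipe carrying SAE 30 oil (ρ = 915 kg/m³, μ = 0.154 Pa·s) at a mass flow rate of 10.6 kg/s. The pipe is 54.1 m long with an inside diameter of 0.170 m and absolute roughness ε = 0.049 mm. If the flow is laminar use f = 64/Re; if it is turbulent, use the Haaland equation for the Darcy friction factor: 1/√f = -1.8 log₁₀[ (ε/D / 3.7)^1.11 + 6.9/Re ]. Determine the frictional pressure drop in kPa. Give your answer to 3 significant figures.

ΔP ≈ 4.71 kPa

A = πD²/4 = π(0.17)²/4 = 0.0227 m²; mean velocity V = ṁ/(ρA) = 10.6/(915 · 0.0227) = 0.5104 m/s.
Reynolds number Re = ρVD/μ = 915 · 0.5104 · 0.17 / 0.154 = 515.5.
Re < 2300 → laminar flow, so f = 64/Re = 64/515.5 = 0.1241 (the turbulent correlation is not needed).
Darcy-Weisbach: ΔP = f(L/D)(ρV²/2) = 0.1241·(54.1/0.17)·(915·0.5104²/2) = 0.1241·318.2·119.2 = 4708 Pa.
ΔP = 4708 Pa = 4.71 kPa.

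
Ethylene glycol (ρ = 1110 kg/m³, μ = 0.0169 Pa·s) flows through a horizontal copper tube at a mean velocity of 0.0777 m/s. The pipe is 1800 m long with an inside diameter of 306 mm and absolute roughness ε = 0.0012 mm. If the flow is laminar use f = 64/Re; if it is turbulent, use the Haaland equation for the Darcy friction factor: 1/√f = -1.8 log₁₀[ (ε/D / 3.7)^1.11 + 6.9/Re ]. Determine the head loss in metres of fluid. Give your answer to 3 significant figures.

Reynolds number Re = ρVD/μ = 1110 · 0.0777 · 0.306 / 0.0169 = 1562.
Re < 2300 → laminar flow, so f = 64/Re = 64/1562 = 0.04098 (the turbulent correlation is not needed).
Darcy-Weisbach: ΔP = f(L/D)(ρV²/2) = 0.04098·(1800/0.306)·(1110·0.0777²/2) = 0.04098·5882·3.351 = 807.8 Pa.
Head loss h_f = ΔP/(ρg) = 807.8/(1110·9.81) = 0.0742 m.

h_f ≈ 0.0742 m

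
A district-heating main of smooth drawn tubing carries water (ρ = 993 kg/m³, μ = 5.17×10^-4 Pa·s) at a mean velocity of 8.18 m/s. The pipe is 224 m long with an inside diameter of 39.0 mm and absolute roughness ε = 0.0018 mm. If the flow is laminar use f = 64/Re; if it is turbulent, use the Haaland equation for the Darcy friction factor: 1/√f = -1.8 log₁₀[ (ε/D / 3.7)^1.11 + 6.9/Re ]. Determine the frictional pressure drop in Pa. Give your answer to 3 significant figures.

Reynolds number Re = ρVD/μ = 993 · 8.18 · 0.039 / 0.000517 = 6.127e+05.
Re > 4000 → turbulent. Relative roughness ε/D = 1.8e-06/0.039 = 4.62e-05. Haaland: 1/√f = -1.8 log₁₀[(4.62e-05/3.7)^1.11 + 6.9/6.127e+05] = -1.8 log₁₀[3.6e-06 + 1.13e-05] = 8.69, so f = 0.01324.
Darcy-Weisbach: ΔP = f(L/D)(ρV²/2) = 0.01324·(224/0.039)·(993·8.18²/2) = 0.01324·5744·3.322e+04 = 2.527e+06 Pa.

ΔP ≈ 2.53×10^6 Pa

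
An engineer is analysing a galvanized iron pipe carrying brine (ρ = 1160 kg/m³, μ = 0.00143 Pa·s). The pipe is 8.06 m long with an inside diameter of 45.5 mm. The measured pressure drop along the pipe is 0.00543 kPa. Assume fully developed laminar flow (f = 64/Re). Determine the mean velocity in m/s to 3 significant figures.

V ≈ 0.0305 m/s

For laminar flow, f = 64/Re with Re = ρVD/μ, so Darcy-Weisbach reduces to ΔP = 32μLV/D². Solving for V: V = ΔP·D²/(32μL) = 5.43·(0.0455)²/(32·0.00143·8.06) = 0.03048 m/s.
Check: Re = ρVD/μ = 1160·0.03048·0.0455/0.00143 = 1125 < 2300, so the laminar assumption holds.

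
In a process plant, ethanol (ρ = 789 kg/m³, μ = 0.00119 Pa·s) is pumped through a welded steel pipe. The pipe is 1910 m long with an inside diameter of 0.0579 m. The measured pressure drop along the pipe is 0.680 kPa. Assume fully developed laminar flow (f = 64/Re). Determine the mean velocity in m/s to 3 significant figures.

For laminar flow, f = 64/Re with Re = ρVD/μ, so Darcy-Weisbach reduces to ΔP = 32μLV/D². Solving for V: V = ΔP·D²/(32μL) = 680·(0.0579)²/(32·0.00119·1910) = 0.03134 m/s.
Check: Re = ρVD/μ = 789·0.03134·0.0579/0.00119 = 1203 < 2300, so the laminar assumption holds.

V ≈ 0.0313 m/s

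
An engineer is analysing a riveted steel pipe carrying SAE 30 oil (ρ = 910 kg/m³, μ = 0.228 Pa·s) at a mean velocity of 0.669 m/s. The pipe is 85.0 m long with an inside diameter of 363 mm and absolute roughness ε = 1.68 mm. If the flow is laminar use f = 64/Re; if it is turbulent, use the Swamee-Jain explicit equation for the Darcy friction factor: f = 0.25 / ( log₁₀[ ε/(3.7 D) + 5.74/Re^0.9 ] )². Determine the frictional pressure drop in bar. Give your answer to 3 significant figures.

ΔP ≈ 0.0315 bar

Reynolds number Re = ρVD/μ = 910 · 0.669 · 0.363 / 0.228 = 969.3.
Re < 2300 → laminar flow, so f = 64/Re = 64/969.3 = 0.06603 (the turbulent correlation is not needed).
Darcy-Weisbach: ΔP = f(L/D)(ρV²/2) = 0.06603·(85/0.363)·(910·0.669²/2) = 0.06603·234.2·203.6 = 3149 Pa.
ΔP = 3149 Pa = 0.0315 bar.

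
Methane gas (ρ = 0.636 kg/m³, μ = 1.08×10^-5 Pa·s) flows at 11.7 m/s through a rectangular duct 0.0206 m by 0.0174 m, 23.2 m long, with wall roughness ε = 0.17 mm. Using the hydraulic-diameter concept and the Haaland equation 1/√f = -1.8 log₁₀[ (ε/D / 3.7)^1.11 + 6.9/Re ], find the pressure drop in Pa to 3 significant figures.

ΔP ≈ 2190 Pa

Hydraulic diameter D_h = 4A/P = 4·(0.0206·0.0174)/(2·(0.0206+0.0174)) = 0.001434/0.076 = 0.01887 m.
Re = ρVD_h/μ = 0.636·11.7·0.01887/1.08e-05 = 1.3e+04.
ε/D_h = 0.00017/0.01887 = 0.00901; Haaland gives 1/√f = -1.8 log₁₀[0.00126+0.000531] = 4.946, so f = 0.04088.
ΔP = f(L/D_h)(ρV²/2) = 0.04088·23.2/0.01887·43.53 = 2188 Pa.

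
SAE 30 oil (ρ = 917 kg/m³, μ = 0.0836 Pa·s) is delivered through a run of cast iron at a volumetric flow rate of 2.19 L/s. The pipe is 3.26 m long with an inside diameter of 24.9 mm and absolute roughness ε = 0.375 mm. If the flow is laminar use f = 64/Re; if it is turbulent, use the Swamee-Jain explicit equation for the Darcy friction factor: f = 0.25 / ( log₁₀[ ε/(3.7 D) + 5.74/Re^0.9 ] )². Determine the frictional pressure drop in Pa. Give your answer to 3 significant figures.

ΔP ≈ 63300 Pa

Q = 2.19 L/s = 2.19/1000 = 0.00219 m³/s.
Cross-sectional area A = πD²/4 = π(0.0249)²/4 = 0.000487 m²; mean velocity V = Q/A = 0.00219/0.000487 = 4.497 m/s.
Reynolds number Re = ρVD/μ = 917 · 4.497 · 0.0249 / 0.0836 = 1228.
Re < 2300 → laminar flow, so f = 64/Re = 64/1228 = 0.0521 (the turbulent correlation is not needed).
Darcy-Weisbach: ΔP = f(L/D)(ρV²/2) = 0.0521·(3.26/0.0249)·(917·4.497²/2) = 0.0521·130.9·9274 = 6.326e+04 Pa.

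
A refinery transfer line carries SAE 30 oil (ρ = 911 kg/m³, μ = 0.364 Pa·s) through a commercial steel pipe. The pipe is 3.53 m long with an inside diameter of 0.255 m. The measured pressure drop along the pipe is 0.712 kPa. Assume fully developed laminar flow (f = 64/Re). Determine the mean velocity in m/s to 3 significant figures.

For laminar flow, f = 64/Re with Re = ρVD/μ, so Darcy-Weisbach reduces to ΔP = 32μLV/D². Solving for V: V = ΔP·D²/(32μL) = 712·(0.255)²/(32·0.364·3.53) = 1.126 m/s.
Check: Re = ρVD/μ = 911·1.126·0.255/0.364 = 718.6 < 2300, so the laminar assumption holds.

V ≈ 1.13 m/s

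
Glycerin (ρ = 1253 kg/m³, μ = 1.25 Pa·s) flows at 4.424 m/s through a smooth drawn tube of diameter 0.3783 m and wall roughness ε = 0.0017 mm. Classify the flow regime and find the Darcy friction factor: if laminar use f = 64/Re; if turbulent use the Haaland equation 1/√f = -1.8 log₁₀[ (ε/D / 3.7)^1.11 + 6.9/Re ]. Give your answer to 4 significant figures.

f ≈ 0.03815

Re = ρVD/μ = 1253·4.424·0.3783/1.25 = 1678.
Re < 2300 → laminar, so f = 64/Re = 0.03815 (roughness is irrelevant in laminar flow).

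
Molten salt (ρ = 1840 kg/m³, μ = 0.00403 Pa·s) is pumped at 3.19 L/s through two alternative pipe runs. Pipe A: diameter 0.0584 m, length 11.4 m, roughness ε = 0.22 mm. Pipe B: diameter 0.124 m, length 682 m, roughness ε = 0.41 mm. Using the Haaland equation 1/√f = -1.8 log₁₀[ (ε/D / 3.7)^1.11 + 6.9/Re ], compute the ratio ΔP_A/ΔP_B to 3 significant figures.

ΔP_A/ΔP_B ≈ 0.676

Pipe A: V = Q/A = 0.00319/0.002679 = 1.191 m/s; Re = 3.175e+04; ε/D = 0.00377; Haaland → f = 0.03094; ΔP_A = f(L/D)(ρV²/2) = 7881 Pa.
Pipe B: V = Q/A = 0.00319/0.01208 = 0.2642 m/s; Re = 1.496e+04; ε/D = 0.00331; Haaland → f = 0.033; ΔP_B = f(L/D)(ρV²/2) = 1.165e+04 Pa.
ΔP_A/ΔP_B = 7881/1.165e+04 = 0.676.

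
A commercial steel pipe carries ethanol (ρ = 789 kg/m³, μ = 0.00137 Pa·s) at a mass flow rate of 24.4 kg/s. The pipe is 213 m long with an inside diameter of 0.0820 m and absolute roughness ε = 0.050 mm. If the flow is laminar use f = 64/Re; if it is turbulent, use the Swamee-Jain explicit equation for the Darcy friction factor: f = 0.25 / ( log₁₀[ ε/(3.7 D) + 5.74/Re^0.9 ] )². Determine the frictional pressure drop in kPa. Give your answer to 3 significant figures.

A = πD²/4 = π(0.082)²/4 = 0.005281 m²; mean velocity V = ṁ/(ρA) = 24.4/(789 · 0.005281) = 5.856 m/s.
Reynolds number Re = ρVD/μ = 789 · 5.856 · 0.082 / 0.00137 = 2.765e+05.
Re > 4000 → turbulent. Relative roughness ε/D = 5e-05/0.082 = 0.00061. Swamee-Jain: f = 0.25/(log₁₀[0.00061/3.7 + 5.74/2.765e+05^0.9])² = 0.25/(log₁₀[0.000165 + 7.27e-05])² = 0.25/(-3.624)² = 0.01903.
Darcy-Weisbach: ΔP = f(L/D)(ρV²/2) = 0.01903·(213/0.082)·(789·5.856²/2) = 0.01903·2598·1.353e+04 = 6.688e+05 Pa.
ΔP = 6.688e+05 Pa = 669 kPa.

ΔP ≈ 669 kPa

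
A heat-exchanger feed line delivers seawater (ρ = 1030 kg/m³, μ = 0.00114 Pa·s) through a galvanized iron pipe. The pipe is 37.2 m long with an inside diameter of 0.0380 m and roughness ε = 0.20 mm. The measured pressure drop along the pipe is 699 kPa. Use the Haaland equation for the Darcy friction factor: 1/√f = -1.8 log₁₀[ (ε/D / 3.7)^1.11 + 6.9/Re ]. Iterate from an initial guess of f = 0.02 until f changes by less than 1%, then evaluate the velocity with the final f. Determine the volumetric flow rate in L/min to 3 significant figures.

Rearranging Darcy-Weisbach: V = √(2·ΔP·D/(f·L·ρ)). With ε/D = 0.0002/0.038 = 0.00526, iterate starting from f = 0.02:
  f = 0.02 → V = √(2·6.99e+05·0.038/(0.02·37.2·1030)) = 8.326 m/s; Re = ρVD/μ = 2.859e+05; f → 0.0312
  f = 0.0312 → V = 6.666 m/s; Re = 2.289e+05; f → 0.03127
Converged (Δf/f < 1%). With the final f = 0.03127: V = √(2·6.99e+05·0.038/(0.03127·37.2·1030)) = 6.659 m/s.
Q = V·A = 6.659·(π/4·0.038²) = 0.007552 m³/s = 453 L/min.

Q ≈ 453 L/min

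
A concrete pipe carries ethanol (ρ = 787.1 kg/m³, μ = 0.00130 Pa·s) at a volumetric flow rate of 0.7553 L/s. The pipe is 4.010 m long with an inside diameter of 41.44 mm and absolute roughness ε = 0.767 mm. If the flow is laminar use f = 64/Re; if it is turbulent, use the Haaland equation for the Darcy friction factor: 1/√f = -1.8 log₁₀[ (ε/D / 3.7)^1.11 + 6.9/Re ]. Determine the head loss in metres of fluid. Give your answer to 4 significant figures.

h_f ≈ 0.07739 m

Q = 0.7553 L/s = 0.7553/1000 = 0.0007553 m³/s.
Cross-sectional area A = πD²/4 = π(0.04144)²/4 = 0.001349 m²; mean velocity V = Q/A = 0.0007553/0.001349 = 0.56 m/s.
Reynolds number Re = ρVD/μ = 787.1 · 0.56 · 0.04144 / 0.0013 = 1.405e+04.
Re > 4000 → turbulent. Relative roughness ε/D = 0.000767/0.04144 = 0.0185. Haaland: 1/√f = -1.8 log₁₀[(0.0185/3.7)^1.11 + 6.9/1.405e+04] = -1.8 log₁₀[0.00279 + 0.000491] = 4.47, so f = 0.05004.
Darcy-Weisbach: ΔP = f(L/D)(ρV²/2) = 0.05004·(4.01/0.04144)·(787.1·0.56²/2) = 0.05004·96.77·123.4 = 597.6 Pa.
Head loss h_f = ΔP/(ρg) = 597.6/(787.1·9.81) = 0.07739 m.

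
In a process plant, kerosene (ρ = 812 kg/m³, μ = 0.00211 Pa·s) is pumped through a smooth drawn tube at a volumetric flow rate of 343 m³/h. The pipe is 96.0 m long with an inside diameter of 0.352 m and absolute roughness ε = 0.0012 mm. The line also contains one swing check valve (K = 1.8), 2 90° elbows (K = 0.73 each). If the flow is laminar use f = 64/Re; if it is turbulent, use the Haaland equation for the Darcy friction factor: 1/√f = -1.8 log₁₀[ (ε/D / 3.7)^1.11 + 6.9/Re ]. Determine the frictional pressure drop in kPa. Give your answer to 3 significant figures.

ΔP ≈ 3.06 kPa

Q = 343 m³/h = 343/3600 = 0.09528 m³/s.
Cross-sectional area A = πD²/4 = π(0.352)²/4 = 0.09731 m²; mean velocity V = Q/A = 0.09528/0.09731 = 0.9791 m/s.
Reynolds number Re = ρVD/μ = 812 · 0.9791 · 0.352 / 0.00211 = 1.326e+05.
Re > 4000 → turbulent. Relative roughness ε/D = 1.2e-06/0.352 = 3.41e-06. Haaland: 1/√f = -1.8 log₁₀[(3.41e-06/3.7)^1.11 + 6.9/1.326e+05] = -1.8 log₁₀[2e-07 + 5.2e-05] = 7.708, so f = 0.01683.
Total minor-loss coefficient ΣK = 1·1.8 + 2·0.73 = 3.26.
ΔP = [f·L/D + ΣK]·(ρV²/2) = [0.01683·96/0.352 + 3.26]·(812·0.9791²/2) = [4.591 + 3.26]·389.2 = 3055 Pa.
ΔP = 3055 Pa = 3.06 kPa.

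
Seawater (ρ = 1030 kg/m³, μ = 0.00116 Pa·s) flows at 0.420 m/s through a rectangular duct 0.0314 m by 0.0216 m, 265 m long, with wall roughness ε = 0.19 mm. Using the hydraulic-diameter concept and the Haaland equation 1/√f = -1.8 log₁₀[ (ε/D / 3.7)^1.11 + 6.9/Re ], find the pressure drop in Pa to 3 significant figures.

Hydraulic diameter D_h = 4A/P = 4·(0.0314·0.0216)/(2·(0.0314+0.0216)) = 0.002713/0.106 = 0.02559 m.
Re = ρVD_h/μ = 1030·0.42·0.02559/0.00116 = 9545.
ε/D_h = 0.00019/0.02559 = 0.00742; Haaland gives 1/√f = -1.8 log₁₀[0.00101+0.000723] = 4.969, so f = 0.0405.
ΔP = f(L/D_h)(ρV²/2) = 0.0405·265/0.02559·90.85 = 3.81e+04 Pa.

ΔP ≈ 38100 Pa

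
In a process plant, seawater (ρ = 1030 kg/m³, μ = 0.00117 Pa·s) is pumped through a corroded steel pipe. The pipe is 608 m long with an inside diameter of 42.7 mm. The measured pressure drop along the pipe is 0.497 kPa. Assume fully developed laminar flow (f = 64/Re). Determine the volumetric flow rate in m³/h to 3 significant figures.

For laminar flow, f = 64/Re with Re = ρVD/μ, so Darcy-Weisbach reduces to ΔP = 32μLV/D². Solving for V: V = ΔP·D²/(32μL) = 497·(0.0427)²/(32·0.00117·608) = 0.03981 m/s.
Check: Re = ρVD/μ = 1030·0.03981·0.0427/0.00117 = 1496 < 2300, so the laminar assumption holds.
Q = V·A = 0.03981·(π/4·0.0427²) = 5.701e-05 m³/s = 0.205 m³/h.

Q ≈ 0.205 m³/h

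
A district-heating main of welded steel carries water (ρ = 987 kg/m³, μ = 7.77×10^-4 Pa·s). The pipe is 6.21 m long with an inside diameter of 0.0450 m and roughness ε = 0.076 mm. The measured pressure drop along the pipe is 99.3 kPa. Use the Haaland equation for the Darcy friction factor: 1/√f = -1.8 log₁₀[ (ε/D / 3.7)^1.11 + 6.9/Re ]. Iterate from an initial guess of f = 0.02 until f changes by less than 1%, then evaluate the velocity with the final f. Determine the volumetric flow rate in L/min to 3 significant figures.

Q ≈ 762 L/min

Rearranging Darcy-Weisbach: V = √(2·ΔP·D/(f·L·ρ)). With ε/D = 7.6e-05/0.045 = 0.00169, iterate starting from f = 0.02:
  f = 0.02 → V = √(2·9.93e+04·0.045/(0.02·6.21·987)) = 8.538 m/s; Re = ρVD/μ = 4.881e+05; f → 0.02282
  f = 0.02282 → V = 7.994 m/s; Re = 4.569e+05; f → 0.02284
Converged (Δf/f < 1%). With the final f = 0.02284: V = √(2·9.93e+04·0.045/(0.02284·6.21·987)) = 7.989 m/s.
Q = V·A = 7.989·(π/4·0.045²) = 0.01271 m³/s = 762 L/min.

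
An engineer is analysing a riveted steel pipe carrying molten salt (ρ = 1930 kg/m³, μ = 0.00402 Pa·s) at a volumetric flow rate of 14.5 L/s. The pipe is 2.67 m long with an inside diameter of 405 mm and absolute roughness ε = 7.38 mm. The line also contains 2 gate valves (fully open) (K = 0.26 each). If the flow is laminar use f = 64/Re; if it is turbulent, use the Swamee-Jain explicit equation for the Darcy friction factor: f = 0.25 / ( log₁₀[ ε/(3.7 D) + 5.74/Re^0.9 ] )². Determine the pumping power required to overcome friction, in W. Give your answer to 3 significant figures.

Q = 14.5 L/s = 14.5/1000 = 0.0145 m³/s.
Cross-sectional area A = πD²/4 = π(0.405)²/4 = 0.1288 m²; mean velocity V = Q/A = 0.0145/0.1288 = 0.1126 m/s.
Reynolds number Re = ρVD/μ = 1930 · 0.1126 · 0.405 / 0.00402 = 2.189e+04.
Re > 4000 → turbulent. Relative roughness ε/D = 0.00738/0.405 = 0.0182. Swamee-Jain: f = 0.25/(log₁₀[0.0182/3.7 + 5.74/2.189e+04^0.9])² = 0.25/(log₁₀[0.00492 + 0.000712])² = 0.25/(-2.249)² = 0.04943.
Total minor-loss coefficient ΣK = 2·0.26 = 0.52.
ΔP = [f·L/D + ΣK]·(ρV²/2) = [0.04943·2.67/0.405 + 0.52]·(1930·0.1126²/2) = [0.3259 + 0.52]·12.23 = 10.34 Pa.
Pumping power P = QΔP = 0.0145·10.34 = 0.1499 W = 0.150 W.

P ≈ 0.150 W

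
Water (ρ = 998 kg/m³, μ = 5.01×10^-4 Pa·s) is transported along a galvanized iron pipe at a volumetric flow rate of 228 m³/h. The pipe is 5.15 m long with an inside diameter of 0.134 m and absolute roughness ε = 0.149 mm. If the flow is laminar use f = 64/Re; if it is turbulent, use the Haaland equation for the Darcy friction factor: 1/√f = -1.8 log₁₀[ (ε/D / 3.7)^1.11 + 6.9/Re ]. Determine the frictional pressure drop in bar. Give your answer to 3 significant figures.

ΔP ≈ 0.0789 bar

Q = 228 m³/h = 228/3600 = 0.06333 m³/s.
Cross-sectional area A = πD²/4 = π(0.134)²/4 = 0.0141 m²; mean velocity V = Q/A = 0.06333/0.0141 = 4.491 m/s.
Reynolds number Re = ρVD/μ = 998 · 4.491 · 0.134 / 0.000501 = 1.199e+06.
Re > 4000 → turbulent. Relative roughness ε/D = 0.000149/0.134 = 0.00111. Haaland: 1/√f = -1.8 log₁₀[(0.00111/3.7)^1.11 + 6.9/1.199e+06] = -1.8 log₁₀[0.000123 + 5.76e-06] = 7.001, so f = 0.0204.
Darcy-Weisbach: ΔP = f(L/D)(ρV²/2) = 0.0204·(5.15/0.134)·(998·4.491²/2) = 0.0204·38.43·1.006e+04 = 7890 Pa.
ΔP = 7890 Pa = 0.0789 bar.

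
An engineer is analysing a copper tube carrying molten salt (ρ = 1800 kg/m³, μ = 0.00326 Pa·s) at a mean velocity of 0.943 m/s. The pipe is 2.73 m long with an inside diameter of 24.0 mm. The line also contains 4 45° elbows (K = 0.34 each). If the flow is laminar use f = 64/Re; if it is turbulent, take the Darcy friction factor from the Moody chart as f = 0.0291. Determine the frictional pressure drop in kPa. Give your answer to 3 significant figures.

ΔP ≈ 3.74 kPa

Reynolds number Re = ρVD/μ = 1800 · 0.943 · 0.024 / 0.00326 = 1.25e+04.
Re > 4000 → turbulent; use the Moody-chart value f = 0.0291.
Total minor-loss coefficient ΣK = 4·0.34 = 1.36.
ΔP = [f·L/D + ΣK]·(ρV²/2) = [0.0291·2.73/0.024 + 1.36]·(1800·0.943²/2) = [3.31 + 1.36]·800.3 = 3738 Pa.
ΔP = 3738 Pa = 3.74 kPa.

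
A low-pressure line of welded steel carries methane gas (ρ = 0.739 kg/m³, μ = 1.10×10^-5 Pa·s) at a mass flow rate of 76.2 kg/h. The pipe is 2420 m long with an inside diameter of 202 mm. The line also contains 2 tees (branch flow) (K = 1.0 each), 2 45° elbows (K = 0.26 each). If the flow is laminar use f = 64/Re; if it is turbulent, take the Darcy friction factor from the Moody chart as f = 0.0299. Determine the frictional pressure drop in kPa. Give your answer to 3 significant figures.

ṁ = 76.2 kg/h = 76.2/3600 = 0.02117 kg/s.
A = πD²/4 = π(0.202)²/4 = 0.03205 m²; mean velocity V = ṁ/(ρA) = 0.02117/(0.739 · 0.03205) = 0.8937 m/s.
Reynolds number Re = ρVD/μ = 0.739 · 0.8937 · 0.202 / 1.1e-05 = 1.213e+04.
Re > 4000 → turbulent; use the Moody-chart value f = 0.0299.
Total minor-loss coefficient ΣK = 2·1 + 2·0.26 = 2.52.
ΔP = [f·L/D + ΣK]·(ρV²/2) = [0.0299·2420/0.202 + 2.52]·(0.739·0.8937²/2) = [358.2 + 2.52]·0.2952 = 106.5 Pa.
ΔP = 106.5 Pa = 0.106 kPa.

ΔP ≈ 0.106 kPa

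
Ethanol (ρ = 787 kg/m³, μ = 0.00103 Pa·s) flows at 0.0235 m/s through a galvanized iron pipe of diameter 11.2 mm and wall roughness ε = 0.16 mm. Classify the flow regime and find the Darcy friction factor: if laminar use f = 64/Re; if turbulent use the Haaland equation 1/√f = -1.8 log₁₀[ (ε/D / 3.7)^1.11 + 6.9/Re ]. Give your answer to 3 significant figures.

Re = ρVD/μ = 787·0.0235·0.0112/0.00103 = 201.1.
Re < 2300 → laminar, so f = 64/Re = 0.3182 (roughness is irrelevant in laminar flow).

f ≈ 0.318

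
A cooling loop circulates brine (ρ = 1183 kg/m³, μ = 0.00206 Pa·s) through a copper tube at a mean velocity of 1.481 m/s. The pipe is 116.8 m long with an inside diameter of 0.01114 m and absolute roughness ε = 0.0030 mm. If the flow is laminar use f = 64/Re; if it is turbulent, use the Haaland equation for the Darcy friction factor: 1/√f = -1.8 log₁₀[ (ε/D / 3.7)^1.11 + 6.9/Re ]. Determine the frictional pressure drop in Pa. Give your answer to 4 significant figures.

ΔP ≈ 430500 Pa

Reynolds number Re = ρVD/μ = 1183 · 1.481 · 0.01114 / 0.00206 = 9475.
Re > 4000 → turbulent. Relative roughness ε/D = 3e-06/0.01114 = 0.000269. Haaland: 1/√f = -1.8 log₁₀[(0.000269/3.7)^1.11 + 6.9/9475] = -1.8 log₁₀[2.55e-05 + 0.000728] = 5.621, so f = 0.03165.
Darcy-Weisbach: ΔP = f(L/D)(ρV²/2) = 0.03165·(116.8/0.01114)·(1183·1.481²/2) = 0.03165·1.048e+04·1297 = 4.305e+05 Pa.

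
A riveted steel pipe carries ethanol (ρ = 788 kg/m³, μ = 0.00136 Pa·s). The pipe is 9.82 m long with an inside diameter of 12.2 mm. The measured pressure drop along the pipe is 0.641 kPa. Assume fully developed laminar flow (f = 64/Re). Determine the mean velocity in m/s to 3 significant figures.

For laminar flow, f = 64/Re with Re = ρVD/μ, so Darcy-Weisbach reduces to ΔP = 32μLV/D². Solving for V: V = ΔP·D²/(32μL) = 641·(0.0122)²/(32·0.00136·9.82) = 0.2232 m/s.
Check: Re = ρVD/μ = 788·0.2232·0.0122/0.00136 = 1578 < 2300, so the laminar assumption holds.

V ≈ 0.223 m/s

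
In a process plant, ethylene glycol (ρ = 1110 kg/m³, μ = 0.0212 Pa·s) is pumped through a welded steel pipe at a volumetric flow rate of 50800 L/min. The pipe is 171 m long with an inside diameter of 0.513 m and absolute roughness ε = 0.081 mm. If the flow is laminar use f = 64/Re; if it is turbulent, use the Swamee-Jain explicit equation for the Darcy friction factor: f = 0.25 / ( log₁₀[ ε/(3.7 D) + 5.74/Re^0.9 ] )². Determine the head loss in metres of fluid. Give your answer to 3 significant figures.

Q = 50800 L/min = 50800/60000 = 0.8467 m³/s.
Cross-sectional area A = πD²/4 = π(0.513)²/4 = 0.2067 m²; mean velocity V = Q/A = 0.8467/0.2067 = 4.096 m/s.
Reynolds number Re = ρVD/μ = 1110 · 4.096 · 0.513 / 0.0212 = 1.1e+05.
Re > 4000 → turbulent. Relative roughness ε/D = 8.1e-05/0.513 = 0.000158. Swamee-Jain: f = 0.25/(log₁₀[0.000158/3.7 + 5.74/1.1e+05^0.9])² = 0.25/(log₁₀[4.27e-05 + 0.000167])² = 0.25/(-3.679)² = 0.01847.
Darcy-Weisbach: ΔP = f(L/D)(ρV²/2) = 0.01847·(171/0.513)·(1110·4.096²/2) = 0.01847·333.3·9313 = 5.732e+04 Pa.
Head loss h_f = ΔP/(ρg) = 5.732e+04/(1110·9.81) = 5.26 m.

h_f ≈ 5.26 m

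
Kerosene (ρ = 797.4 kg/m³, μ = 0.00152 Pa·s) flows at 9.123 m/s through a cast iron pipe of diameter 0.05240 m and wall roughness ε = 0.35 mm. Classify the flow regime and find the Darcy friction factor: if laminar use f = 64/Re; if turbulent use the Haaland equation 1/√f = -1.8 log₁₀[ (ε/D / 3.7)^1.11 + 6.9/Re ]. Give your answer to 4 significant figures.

f ≈ 0.03357

Re = ρVD/μ = 797.4·9.123·0.0524/0.00152 = 2.508e+05.
Re > 4000 → turbulent. ε/D = 0.00035/0.0524 = 0.00668; Haaland: 1/√f = -1.8 log₁₀[0.000901 + 2.75e-05] = 5.458, so f = 0.03357.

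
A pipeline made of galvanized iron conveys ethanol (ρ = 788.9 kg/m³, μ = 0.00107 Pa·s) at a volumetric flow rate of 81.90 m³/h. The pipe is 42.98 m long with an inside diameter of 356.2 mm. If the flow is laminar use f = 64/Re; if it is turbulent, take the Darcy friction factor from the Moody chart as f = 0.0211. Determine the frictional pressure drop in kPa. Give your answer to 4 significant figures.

ΔP ≈ 0.05234 kPa

Q = 81.90 m³/h = 81.90/3600 = 0.02275 m³/s.
Cross-sectional area A = πD²/4 = π(0.3562)²/4 = 0.09965 m²; mean velocity V = Q/A = 0.02275/0.09965 = 0.2283 m/s.
Reynolds number Re = ρVD/μ = 788.9 · 0.2283 · 0.3562 / 0.00107 = 5.996e+04.
Re > 4000 → turbulent; use the Moody-chart value f = 0.0211.
Darcy-Weisbach: ΔP = f(L/D)(ρV²/2) = 0.0211·(42.98/0.3562)·(788.9·0.2283²/2) = 0.0211·120.7·20.56 = 52.34 Pa.
ΔP = 52.34 Pa = 0.05234 kPa.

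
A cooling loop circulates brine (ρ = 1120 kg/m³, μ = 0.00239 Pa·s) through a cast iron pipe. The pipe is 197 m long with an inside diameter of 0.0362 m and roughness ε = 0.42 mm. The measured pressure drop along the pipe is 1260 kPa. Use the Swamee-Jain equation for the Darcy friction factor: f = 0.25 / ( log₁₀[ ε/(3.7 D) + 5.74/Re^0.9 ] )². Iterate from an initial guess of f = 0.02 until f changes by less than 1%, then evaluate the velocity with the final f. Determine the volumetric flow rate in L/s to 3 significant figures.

Q ≈ 3.26 L/s

Rearranging Darcy-Weisbach: V = √(2·ΔP·D/(f·L·ρ)). With ε/D = 0.00042/0.0362 = 0.0116, iterate starting from f = 0.02:
  f = 0.02 → V = √(2·1.26e+06·0.0362/(0.02·197·1120)) = 4.547 m/s; Re = ρVD/μ = 7.713e+04; f → 0.04088
  f = 0.04088 → V = 3.18 m/s; Re = 5.395e+04; f → 0.04125
Converged (Δf/f < 1%). With the final f = 0.04125: V = √(2·1.26e+06·0.0362/(0.04125·197·1120)) = 3.166 m/s.
Q = V·A = 3.166·(π/4·0.0362²) = 0.003259 m³/s = 3.26 L/s.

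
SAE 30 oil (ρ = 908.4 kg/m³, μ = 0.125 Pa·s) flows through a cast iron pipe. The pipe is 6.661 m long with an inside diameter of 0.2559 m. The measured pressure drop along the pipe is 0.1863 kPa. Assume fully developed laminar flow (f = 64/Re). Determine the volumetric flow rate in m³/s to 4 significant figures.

Q ≈ 0.02355 m³/s

For laminar flow, f = 64/Re with Re = ρVD/μ, so Darcy-Weisbach reduces to ΔP = 32μLV/D². Solving for V: V = ΔP·D²/(32μL) = 186.3·(0.2559)²/(32·0.125·6.661) = 0.4579 m/s.
Check: Re = ρVD/μ = 908.4·0.4579·0.2559/0.125 = 851.5 < 2300, so the laminar assumption holds.
Q = V·A = 0.4579·(π/4·0.2559²) = 0.02355 m³/s = 0.02355 m³/s.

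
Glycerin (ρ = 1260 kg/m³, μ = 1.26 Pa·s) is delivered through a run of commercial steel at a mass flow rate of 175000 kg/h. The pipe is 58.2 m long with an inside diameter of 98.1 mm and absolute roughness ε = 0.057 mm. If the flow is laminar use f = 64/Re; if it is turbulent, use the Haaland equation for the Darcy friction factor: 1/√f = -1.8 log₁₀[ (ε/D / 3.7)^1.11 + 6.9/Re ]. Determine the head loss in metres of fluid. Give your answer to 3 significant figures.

ṁ = 175000 kg/h = 175000/3600 = 48.61 kg/s.
A = πD²/4 = π(0.0981)²/4 = 0.007558 m²; mean velocity V = ṁ/(ρA) = 48.61/(1260 · 0.007558) = 5.104 m/s.
Reynolds number Re = ρVD/μ = 1260 · 5.104 · 0.0981 / 1.26 = 500.7.
Re < 2300 → laminar flow, so f = 64/Re = 64/500.7 = 0.1278 (the turbulent correlation is not needed).
Darcy-Weisbach: ΔP = f(L/D)(ρV²/2) = 0.1278·(58.2/0.0981)·(1260·5.104²/2) = 0.1278·593.3·1.641e+04 = 1.245e+06 Pa.
Head loss h_f = ΔP/(ρg) = 1.245e+06/(1260·9.81) = 101 m.

h_f ≈ 101 m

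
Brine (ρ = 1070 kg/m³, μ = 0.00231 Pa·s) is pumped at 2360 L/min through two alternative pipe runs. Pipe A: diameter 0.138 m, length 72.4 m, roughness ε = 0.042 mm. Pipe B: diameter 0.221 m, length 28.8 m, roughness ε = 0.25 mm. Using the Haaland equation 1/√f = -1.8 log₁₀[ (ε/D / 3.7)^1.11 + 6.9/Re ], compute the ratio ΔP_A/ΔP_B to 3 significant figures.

ΔP_A/ΔP_B ≈ 21.2

Pipe A: V = Q/A = 0.03933/0.01496 = 2.63 m/s; Re = 1.681e+05; ε/D = 0.000304; Haaland → f = 0.01789; ΔP_A = f(L/D)(ρV²/2) = 3.473e+04 Pa.
Pipe B: V = Q/A = 0.03933/0.03836 = 1.025 m/s; Re = 1.05e+05; ε/D = 0.00113; Haaland → f = 0.02232; ΔP_B = f(L/D)(ρV²/2) = 1636 Pa.
ΔP_A/ΔP_B = 3.473e+04/1636 = 21.2.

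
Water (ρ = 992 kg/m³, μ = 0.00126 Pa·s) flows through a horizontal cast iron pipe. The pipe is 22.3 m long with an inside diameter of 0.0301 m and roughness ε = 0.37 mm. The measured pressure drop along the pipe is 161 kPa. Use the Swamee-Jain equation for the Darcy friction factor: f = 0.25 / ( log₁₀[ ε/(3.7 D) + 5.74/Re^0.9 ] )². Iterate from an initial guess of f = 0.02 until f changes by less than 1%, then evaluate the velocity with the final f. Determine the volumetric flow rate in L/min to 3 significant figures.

Rearranging Darcy-Weisbach: V = √(2·ΔP·D/(f·L·ρ)). With ε/D = 0.00037/0.0301 = 0.0123, iterate starting from f = 0.02:
  f = 0.02 → V = √(2·1.61e+05·0.0301/(0.02·22.3·992)) = 4.68 m/s; Re = ρVD/μ = 1.109e+05; f → 0.0414
  f = 0.0414 → V = 3.253 m/s; Re = 7.71e+04; f → 0.04166
Converged (Δf/f < 1%). With the final f = 0.04166: V = √(2·1.61e+05·0.0301/(0.04166·22.3·992)) = 3.243 m/s.
Q = V·A = 3.243·(π/4·0.0301²) = 0.002308 m³/s = 138 L/min.

Q ≈ 138 L/min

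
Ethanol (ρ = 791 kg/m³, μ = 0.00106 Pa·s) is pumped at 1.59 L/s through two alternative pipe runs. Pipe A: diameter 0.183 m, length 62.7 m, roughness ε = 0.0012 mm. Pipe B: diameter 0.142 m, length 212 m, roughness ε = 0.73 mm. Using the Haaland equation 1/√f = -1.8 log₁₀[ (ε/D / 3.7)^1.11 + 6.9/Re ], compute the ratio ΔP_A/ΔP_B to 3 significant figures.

ΔP_A/ΔP_B ≈ 0.0728

Pipe A: V = Q/A = 0.00159/0.0263 = 0.06045 m/s; Re = 8255; ε/D = 6.56e-06; Haaland → f = 0.03258; ΔP_A = f(L/D)(ρV²/2) = 16.14 Pa.
Pipe B: V = Q/A = 0.00159/0.01584 = 0.1004 m/s; Re = 1.064e+04; ε/D = 0.00514; Haaland → f = 0.03725; ΔP_B = f(L/D)(ρV²/2) = 221.7 Pa.
ΔP_A/ΔP_B = 16.14/221.7 = 0.0728.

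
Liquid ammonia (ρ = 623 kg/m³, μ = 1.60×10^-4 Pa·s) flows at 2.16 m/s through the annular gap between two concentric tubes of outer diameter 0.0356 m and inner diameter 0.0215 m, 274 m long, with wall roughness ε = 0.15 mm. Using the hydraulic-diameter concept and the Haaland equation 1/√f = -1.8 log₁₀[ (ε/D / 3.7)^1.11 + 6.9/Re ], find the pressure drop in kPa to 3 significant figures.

Hydraulic diameter D_h = 4A/P = D_o - D_i = 0.0356 - 0.0215 = 0.0141 m.
Re = ρVD_h/μ = 623·2.16·0.0141/0.00016 = 1.186e+05.
ε/D_h = 0.00015/0.0141 = 0.0106; Haaland gives 1/√f = -1.8 log₁₀[0.00151+5.82e-05] = 5.048, so f = 0.03924.
ΔP = f(L/D_h)(ρV²/2) = 0.03924·274/0.0141·1453 = 1.108e+06 Pa.
ΔP = 1110 kPa.

ΔP ≈ 1110 kPa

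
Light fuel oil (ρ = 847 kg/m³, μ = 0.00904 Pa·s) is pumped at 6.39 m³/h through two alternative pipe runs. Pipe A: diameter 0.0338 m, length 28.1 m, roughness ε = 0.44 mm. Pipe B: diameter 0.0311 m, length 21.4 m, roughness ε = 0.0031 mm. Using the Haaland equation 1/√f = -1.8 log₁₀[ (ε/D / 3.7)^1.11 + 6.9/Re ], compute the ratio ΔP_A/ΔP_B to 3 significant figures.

Pipe A: V = Q/A = 0.001775/0.0008973 = 1.978 m/s; Re = 6265; ε/D = 0.013; Haaland → f = 0.04844; ΔP_A = f(L/D)(ρV²/2) = 6.675e+04 Pa.
Pipe B: V = Q/A = 0.001775/0.0007596 = 2.337 m/s; Re = 6809; ε/D = 9.97e-05; Haaland → f = 0.03451; ΔP_B = f(L/D)(ρV²/2) = 5.491e+04 Pa.
ΔP_A/ΔP_B = 6.675e+04/5.491e+04 = 1.22.

ΔP_A/ΔP_B ≈ 1.22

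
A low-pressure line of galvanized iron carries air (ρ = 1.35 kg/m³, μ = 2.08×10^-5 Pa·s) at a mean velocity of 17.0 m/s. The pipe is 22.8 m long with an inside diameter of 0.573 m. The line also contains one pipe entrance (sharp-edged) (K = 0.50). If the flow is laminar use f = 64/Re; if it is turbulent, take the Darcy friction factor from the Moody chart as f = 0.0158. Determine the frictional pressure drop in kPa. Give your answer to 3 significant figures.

ΔP ≈ 0.220 kPa

Reynolds number Re = ρVD/μ = 1.35 · 17 · 0.573 / 2.08e-05 = 6.322e+05.
Re > 4000 → turbulent; use the Moody-chart value f = 0.0158.
Total minor-loss coefficient ΣK = 1·0.5 = 0.5.
ΔP = [f·L/D + ΣK]·(ρV²/2) = [0.0158·22.8/0.573 + 0.5]·(1.35·17²/2) = [0.6287 + 0.5]·195.1 = 220.2 Pa.
ΔP = 220.2 Pa = 0.220 kPa.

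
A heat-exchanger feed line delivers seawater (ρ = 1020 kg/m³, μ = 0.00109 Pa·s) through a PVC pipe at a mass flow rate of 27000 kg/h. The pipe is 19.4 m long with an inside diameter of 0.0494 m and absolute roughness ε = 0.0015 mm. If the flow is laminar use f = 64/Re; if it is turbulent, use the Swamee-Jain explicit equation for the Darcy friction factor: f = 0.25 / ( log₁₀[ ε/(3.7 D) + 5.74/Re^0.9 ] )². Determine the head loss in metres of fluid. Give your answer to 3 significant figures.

ṁ = 27000 kg/h = 27000/3600 = 7.5 kg/s.
A = πD²/4 = π(0.0494)²/4 = 0.001917 m²; mean velocity V = ṁ/(ρA) = 7.5/(1020 · 0.001917) = 3.836 m/s.
Reynolds number Re = ρVD/μ = 1020 · 3.836 · 0.0494 / 0.00109 = 1.773e+05.
Re > 4000 → turbulent. Relative roughness ε/D = 1.5e-06/0.0494 = 3.04e-05. Swamee-Jain: f = 0.25/(log₁₀[3.04e-05/3.7 + 5.74/1.773e+05^0.9])² = 0.25/(log₁₀[8.21e-06 + 0.000108])² = 0.25/(-3.933)² = 0.01616.
Darcy-Weisbach: ΔP = f(L/D)(ρV²/2) = 0.01616·(19.4/0.0494)·(1020·3.836²/2) = 0.01616·392.7·7506 = 4.763e+04 Pa.
Head loss h_f = ΔP/(ρg) = 4.763e+04/(1020·9.81) = 4.76 m.

h_f ≈ 4.76 m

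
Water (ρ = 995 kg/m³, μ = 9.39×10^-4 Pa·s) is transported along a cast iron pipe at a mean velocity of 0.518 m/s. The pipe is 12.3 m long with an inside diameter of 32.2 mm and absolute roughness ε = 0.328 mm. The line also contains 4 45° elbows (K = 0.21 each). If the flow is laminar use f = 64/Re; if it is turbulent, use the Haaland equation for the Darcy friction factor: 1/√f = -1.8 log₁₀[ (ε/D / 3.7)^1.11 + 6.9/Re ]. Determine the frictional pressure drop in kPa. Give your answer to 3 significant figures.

Reynolds number Re = ρVD/μ = 995 · 0.518 · 0.0322 / 0.000939 = 1.767e+04.
Re > 4000 → turbulent. Relative roughness ε/D = 0.000328/0.0322 = 0.0102. Haaland: 1/√f = -1.8 log₁₀[(0.0102/3.7)^1.11 + 6.9/1.767e+04] = -1.8 log₁₀[0.00144 + 0.00039] = 4.928, so f = 0.04118.
Total minor-loss coefficient ΣK = 4·0.21 = 0.84.
ΔP = [f·L/D + ΣK]·(ρV²/2) = [0.04118·12.3/0.0322 + 0.84]·(995·0.518²/2) = [15.73 + 0.84]·133.5 = 2212 Pa.
ΔP = 2212 Pa = 2.21 kPa.

ΔP ≈ 2.21 kPa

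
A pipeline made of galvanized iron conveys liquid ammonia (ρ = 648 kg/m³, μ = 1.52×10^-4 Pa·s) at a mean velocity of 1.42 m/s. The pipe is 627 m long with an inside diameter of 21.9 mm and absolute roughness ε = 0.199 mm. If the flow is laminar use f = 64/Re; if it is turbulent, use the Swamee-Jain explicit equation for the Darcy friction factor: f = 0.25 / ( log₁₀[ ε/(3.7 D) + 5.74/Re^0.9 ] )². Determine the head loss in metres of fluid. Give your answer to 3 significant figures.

Reynolds number Re = ρVD/μ = 648 · 1.42 · 0.0219 / 0.000152 = 1.326e+05.
Re > 4000 → turbulent. Relative roughness ε/D = 0.000199/0.0219 = 0.00909. Swamee-Jain: f = 0.25/(log₁₀[0.00909/3.7 + 5.74/1.326e+05^0.9])² = 0.25/(log₁₀[0.00246 + 0.000141])² = 0.25/(-2.586)² = 0.0374.
Darcy-Weisbach: ΔP = f(L/D)(ρV²/2) = 0.0374·(627/0.0219)·(648·1.42²/2) = 0.0374·2.863e+04·653.3 = 6.995e+05 Pa.
Head loss h_f = ΔP/(ρg) = 6.995e+05/(648·9.81) = 110 m.

h_f ≈ 110 m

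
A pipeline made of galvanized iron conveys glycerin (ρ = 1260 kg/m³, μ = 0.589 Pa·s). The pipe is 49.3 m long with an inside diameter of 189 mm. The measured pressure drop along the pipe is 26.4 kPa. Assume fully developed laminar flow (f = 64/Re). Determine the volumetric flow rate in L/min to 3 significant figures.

For laminar flow, f = 64/Re with Re = ρVD/μ, so Darcy-Weisbach reduces to ΔP = 32μLV/D². Solving for V: V = ΔP·D²/(32μL) = 2.64e+04·(0.189)²/(32·0.589·49.3) = 1.015 m/s.
Check: Re = ρVD/μ = 1260·1.015·0.189/0.589 = 410.3 < 2300, so the laminar assumption holds.
Q = V·A = 1.015·(π/4·0.189²) = 0.02847 m³/s = 1710 L/min.

Q ≈ 1710 L/min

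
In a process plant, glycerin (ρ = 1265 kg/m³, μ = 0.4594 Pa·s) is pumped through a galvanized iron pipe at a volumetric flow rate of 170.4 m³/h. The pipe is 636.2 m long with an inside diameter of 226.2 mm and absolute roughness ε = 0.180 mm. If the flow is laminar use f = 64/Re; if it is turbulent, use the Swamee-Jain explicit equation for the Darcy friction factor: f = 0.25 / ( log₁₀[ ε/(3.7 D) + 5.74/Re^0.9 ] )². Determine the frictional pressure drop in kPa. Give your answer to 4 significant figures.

Q = 170.4 m³/h = 170.4/3600 = 0.04733 m³/s.
Cross-sectional area A = πD²/4 = π(0.2262)²/4 = 0.04019 m²; mean velocity V = Q/A = 0.04733/0.04019 = 1.178 m/s.
Reynolds number Re = ρVD/μ = 1265 · 1.178 · 0.2262 / 0.459 = 733.6.
Re < 2300 → laminar flow, so f = 64/Re = 64/733.6 = 0.08724 (the turbulent correlation is not needed).
Darcy-Weisbach: ΔP = f(L/D)(ρV²/2) = 0.08724·(636.2/0.2262)·(1265·1.178²/2) = 0.08724·2813·877.5 = 2.153e+05 Pa.
ΔP = 2.153e+05 Pa = 215.3 kPa.

ΔP ≈ 215.3 kPa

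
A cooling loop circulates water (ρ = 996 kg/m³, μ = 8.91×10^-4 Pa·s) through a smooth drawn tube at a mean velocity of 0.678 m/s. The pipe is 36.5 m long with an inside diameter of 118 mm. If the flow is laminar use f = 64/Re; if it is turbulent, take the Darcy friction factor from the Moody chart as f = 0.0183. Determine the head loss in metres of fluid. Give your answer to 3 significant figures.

Reynolds number Re = ρVD/μ = 996 · 0.678 · 0.118 / 0.000891 = 8.943e+04.
Re > 4000 → turbulent; use the Moody-chart value f = 0.0183.
Darcy-Weisbach: ΔP = f(L/D)(ρV²/2) = 0.0183·(36.5/0.118)·(996·0.678²/2) = 0.0183·309.3·228.9 = 1296 Pa.
Head loss h_f = ΔP/(ρg) = 1296/(996·9.81) = 0.133 m.

h_f ≈ 0.133 m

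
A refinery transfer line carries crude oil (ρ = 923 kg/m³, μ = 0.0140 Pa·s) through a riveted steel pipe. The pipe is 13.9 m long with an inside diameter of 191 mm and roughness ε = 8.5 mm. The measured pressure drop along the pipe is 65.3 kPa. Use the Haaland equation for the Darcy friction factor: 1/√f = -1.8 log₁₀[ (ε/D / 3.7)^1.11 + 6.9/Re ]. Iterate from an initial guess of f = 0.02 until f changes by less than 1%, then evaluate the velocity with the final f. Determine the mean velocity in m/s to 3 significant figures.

V ≈ 5.33 m/s

Rearranging Darcy-Weisbach: V = √(2·ΔP·D/(f·L·ρ)). With ε/D = 0.0085/0.191 = 0.0445, iterate starting from f = 0.02:
  f = 0.02 → V = √(2·6.53e+04·0.191/(0.02·13.9·923)) = 9.86 m/s; Re = ρVD/μ = 1.242e+05; f → 0.06817
  f = 0.06817 → V = 5.34 m/s; Re = 6.725e+04; f → 0.06835
Converged (Δf/f < 1%). With the final f = 0.06835: V = √(2·6.53e+04·0.191/(0.06835·13.9·923)) = 5.334 m/s.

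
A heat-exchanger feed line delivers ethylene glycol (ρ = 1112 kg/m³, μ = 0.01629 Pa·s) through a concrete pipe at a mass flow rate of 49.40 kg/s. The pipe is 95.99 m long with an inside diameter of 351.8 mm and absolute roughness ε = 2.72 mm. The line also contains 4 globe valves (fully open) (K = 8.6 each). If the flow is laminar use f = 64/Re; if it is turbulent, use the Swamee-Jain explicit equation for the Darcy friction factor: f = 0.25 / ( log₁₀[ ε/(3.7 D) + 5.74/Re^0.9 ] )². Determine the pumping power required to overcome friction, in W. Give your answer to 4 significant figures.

P ≈ 235.3 W

A = πD²/4 = π(0.3518)²/4 = 0.0972 m²; mean velocity V = ṁ/(ρA) = 49.4/(1112 · 0.0972) = 0.457 m/s.
Reynolds number Re = ρVD/μ = 1112 · 0.457 · 0.3518 / 0.0163 = 1.098e+04.
Re > 4000 → turbulent. Relative roughness ε/D = 0.00272/0.3518 = 0.00773. Swamee-Jain: f = 0.25/(log₁₀[0.00773/3.7 + 5.74/1.098e+04^0.9])² = 0.25/(log₁₀[0.00209 + 0.00133])² = 0.25/(-2.467)² = 0.04109.
Total minor-loss coefficient ΣK = 4·8.6 = 34.4.
ΔP = [f·L/D + ΣK]·(ρV²/2) = [0.04109·95.99/0.3518 + 34.4]·(1112·0.457²/2) = [11.21 + 34.4]·116.1 = 5297 Pa.
Q = ṁ/ρ = 49.4/1112 = 0.04442 m³/s.
Pumping power P = QΔP = 0.04442·5297 = 235.32 W = 235.3 W.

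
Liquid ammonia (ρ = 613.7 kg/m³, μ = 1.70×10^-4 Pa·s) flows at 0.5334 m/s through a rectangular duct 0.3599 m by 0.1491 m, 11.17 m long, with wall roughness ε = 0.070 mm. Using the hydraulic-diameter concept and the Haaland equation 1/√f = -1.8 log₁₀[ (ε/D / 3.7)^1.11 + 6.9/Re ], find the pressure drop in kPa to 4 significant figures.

Hydraulic diameter D_h = 4A/P = 4·(0.3599·0.1491)/(2·(0.3599+0.1491)) = 0.2146/1.018 = 0.2108 m.
Re = ρVD_h/μ = 613.7·0.5334·0.2108/0.00017 = 4.06e+05.
ε/D_h = 7e-05/0.2108 = 0.000332; Haaland gives 1/√f = -1.8 log₁₀[3.22e-05+1.7e-05] = 7.755, so f = 0.01663.
ΔP = f(L/D_h)(ρV²/2) = 0.01663·11.17/0.2108·87.3 = 76.91 Pa.
ΔP = 0.07691 kPa.

ΔP ≈ 0.07691 kPa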